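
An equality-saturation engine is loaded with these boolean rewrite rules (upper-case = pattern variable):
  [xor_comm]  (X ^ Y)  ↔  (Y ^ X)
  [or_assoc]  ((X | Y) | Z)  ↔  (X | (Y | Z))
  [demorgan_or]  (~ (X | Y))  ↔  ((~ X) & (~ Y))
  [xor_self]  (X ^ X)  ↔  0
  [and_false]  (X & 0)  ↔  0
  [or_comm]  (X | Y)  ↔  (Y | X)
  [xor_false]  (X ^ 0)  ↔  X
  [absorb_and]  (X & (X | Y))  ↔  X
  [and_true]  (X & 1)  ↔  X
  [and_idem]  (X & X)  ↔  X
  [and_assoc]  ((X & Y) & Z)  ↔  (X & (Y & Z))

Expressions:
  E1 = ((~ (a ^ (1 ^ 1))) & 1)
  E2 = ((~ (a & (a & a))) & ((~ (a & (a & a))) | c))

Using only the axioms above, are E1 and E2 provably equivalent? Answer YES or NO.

step 1: and_true (→) rewrites ((~ (a ^ (1 ^ 1))) & 1) into (~ (a ^ (1 ^ 1)))
step 2: xor_self (→) rewrites (1 ^ 1) into 0, now (~ (a ^ 0))
step 3: xor_false (→) rewrites (a ^ 0) into a, now (~ a)
step 4: and_idem (←) rewrites a into (a & a), now (~ (a & a))
step 5: and_idem (←) rewrites a into (a & a), now (~ (a & (a & a)))
step 6: absorb_and (←) rewrites (~ (a & (a & a))) into ((~ (a & (a & a))) & ((~ (a & (a & a))) | c)), which is E2

YES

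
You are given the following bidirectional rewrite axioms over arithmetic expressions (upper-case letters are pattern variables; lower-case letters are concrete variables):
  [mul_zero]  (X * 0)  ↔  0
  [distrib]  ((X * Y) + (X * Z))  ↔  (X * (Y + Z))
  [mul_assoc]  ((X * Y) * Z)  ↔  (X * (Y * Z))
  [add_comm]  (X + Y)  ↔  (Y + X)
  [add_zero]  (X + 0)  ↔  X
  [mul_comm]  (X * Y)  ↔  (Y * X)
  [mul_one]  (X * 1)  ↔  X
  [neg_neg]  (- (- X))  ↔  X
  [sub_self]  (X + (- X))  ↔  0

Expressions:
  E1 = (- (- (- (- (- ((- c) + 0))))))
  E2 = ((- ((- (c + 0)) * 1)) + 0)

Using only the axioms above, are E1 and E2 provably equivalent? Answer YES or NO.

YES

1. [neg_neg →] (- (- ((- c) + 0)))  →  ((- c) + 0);  E1 = (- (- (- ((- c) + 0))))
2. [neg_neg →] (- (- ((- c) + 0)))  →  ((- c) + 0);  E1 = (- ((- c) + 0))
3. [add_zero →] ((- c) + 0)  →  (- c);  E1 = (- (- c))
4. [add_zero ←] c  →  (c + 0);  E1 = (- (- (c + 0)))
5. [add_zero ←] (- (- (c + 0)))  →  ((- (- (c + 0))) + 0)
6. [mul_one ←] (- (c + 0))  →  ((- (c + 0)) * 1);  this is E2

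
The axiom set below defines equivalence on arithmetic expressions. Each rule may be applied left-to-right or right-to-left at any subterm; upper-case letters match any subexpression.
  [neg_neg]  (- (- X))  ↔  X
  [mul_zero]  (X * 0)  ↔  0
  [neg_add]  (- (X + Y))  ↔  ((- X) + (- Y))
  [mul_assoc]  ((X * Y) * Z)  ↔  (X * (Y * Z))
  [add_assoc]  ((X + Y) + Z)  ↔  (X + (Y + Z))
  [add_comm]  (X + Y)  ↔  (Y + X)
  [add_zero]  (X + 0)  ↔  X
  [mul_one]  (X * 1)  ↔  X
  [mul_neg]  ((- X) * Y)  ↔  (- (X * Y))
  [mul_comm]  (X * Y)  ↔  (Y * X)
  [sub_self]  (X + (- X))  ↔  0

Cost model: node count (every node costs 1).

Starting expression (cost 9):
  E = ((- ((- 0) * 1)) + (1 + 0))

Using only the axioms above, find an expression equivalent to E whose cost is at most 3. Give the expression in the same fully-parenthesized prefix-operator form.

(0 + 1)   [cost 3]

(1) ((- 0) * 1)  =[mul_one →]=  (- 0)    ⊢ ((- (- 0)) + (1 + 0))
(2) (1 + 0)  =[add_zero →]=  1    ⊢ ((- (- 0)) + 1)
(3) (- (- 0))  =[neg_neg →]=  0    ⊢ cost 3, within 3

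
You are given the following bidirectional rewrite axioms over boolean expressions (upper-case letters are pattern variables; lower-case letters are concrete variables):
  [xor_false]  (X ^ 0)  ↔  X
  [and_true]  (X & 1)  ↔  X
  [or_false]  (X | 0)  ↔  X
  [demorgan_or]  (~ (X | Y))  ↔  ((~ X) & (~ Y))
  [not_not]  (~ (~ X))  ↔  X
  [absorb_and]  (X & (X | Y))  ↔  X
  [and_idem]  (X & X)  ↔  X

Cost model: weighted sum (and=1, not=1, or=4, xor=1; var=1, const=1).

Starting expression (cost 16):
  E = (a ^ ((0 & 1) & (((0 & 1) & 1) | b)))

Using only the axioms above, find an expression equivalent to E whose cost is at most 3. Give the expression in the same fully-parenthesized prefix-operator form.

(1) ((0 & 1) & 1)  =[and_true →]=  (0 & 1)    ⊢ (a ^ ((0 & 1) & ((0 & 1) | b)))
(2) ((0 & 1) & ((0 & 1) | b))  =[absorb_and →]=  (0 & 1)    ⊢ (a ^ (0 & 1))
(3) (0 & 1)  =[and_true →]=  0    ⊢ cost 3, within 3

(a ^ 0)   [cost 3]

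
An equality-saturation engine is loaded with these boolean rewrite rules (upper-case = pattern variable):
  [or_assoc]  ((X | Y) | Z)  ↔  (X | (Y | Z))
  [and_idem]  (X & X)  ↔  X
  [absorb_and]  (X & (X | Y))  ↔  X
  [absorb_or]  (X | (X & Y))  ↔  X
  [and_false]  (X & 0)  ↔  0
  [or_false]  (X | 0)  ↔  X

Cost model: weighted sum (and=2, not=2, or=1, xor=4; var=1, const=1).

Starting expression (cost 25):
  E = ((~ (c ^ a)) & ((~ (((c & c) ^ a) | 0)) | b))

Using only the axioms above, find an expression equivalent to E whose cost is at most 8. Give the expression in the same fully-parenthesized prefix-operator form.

(1) (((c & c) ^ a) | 0)  =[or_false →]=  ((c & c) ^ a)    ⊢ ((~ (c ^ a)) & ((~ ((c & c) ^ a)) | b))
(2) (c & c)  =[and_idem →]=  c    ⊢ ((~ (c ^ a)) & ((~ (c ^ a)) | b))
(3) ((~ (c ^ a)) & ((~ (c ^ a)) | b))  =[absorb_and →]=  (~ (c ^ a))    ⊢ cost 8, within 8

(~ (c ^ a))   [cost 8]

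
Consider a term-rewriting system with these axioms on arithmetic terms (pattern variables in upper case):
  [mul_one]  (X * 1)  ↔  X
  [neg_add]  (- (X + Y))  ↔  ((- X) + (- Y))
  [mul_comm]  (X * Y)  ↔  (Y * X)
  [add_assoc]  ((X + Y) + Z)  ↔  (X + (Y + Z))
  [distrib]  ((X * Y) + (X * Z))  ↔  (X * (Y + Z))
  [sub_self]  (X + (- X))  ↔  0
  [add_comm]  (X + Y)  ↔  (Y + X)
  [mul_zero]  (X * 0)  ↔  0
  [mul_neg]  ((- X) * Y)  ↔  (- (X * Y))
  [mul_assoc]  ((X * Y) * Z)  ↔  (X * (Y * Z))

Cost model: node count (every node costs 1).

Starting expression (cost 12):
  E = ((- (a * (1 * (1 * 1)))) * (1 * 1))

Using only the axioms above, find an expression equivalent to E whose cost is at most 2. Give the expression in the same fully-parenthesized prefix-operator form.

(- a)   [cost 2]

1. [mul_one →] (1 * 1)  →  1;  E = ((- (a * (1 * 1))) * (1 * 1))
2. [mul_one →] (1 * 1)  →  1;  E = ((- (a * 1)) * (1 * 1))
3. [mul_neg →] ((- (a * 1)) * (1 * 1))  →  (- ((a * 1) * (1 * 1)))
4. [mul_one →] (a * 1)  →  a;  E = (- (a * (1 * 1)))
5. [mul_one →] (1 * 1)  →  1;  E = (- (a * 1))
6. [mul_one →] (a * 1)  →  a;  cost 2 ≤ 2, done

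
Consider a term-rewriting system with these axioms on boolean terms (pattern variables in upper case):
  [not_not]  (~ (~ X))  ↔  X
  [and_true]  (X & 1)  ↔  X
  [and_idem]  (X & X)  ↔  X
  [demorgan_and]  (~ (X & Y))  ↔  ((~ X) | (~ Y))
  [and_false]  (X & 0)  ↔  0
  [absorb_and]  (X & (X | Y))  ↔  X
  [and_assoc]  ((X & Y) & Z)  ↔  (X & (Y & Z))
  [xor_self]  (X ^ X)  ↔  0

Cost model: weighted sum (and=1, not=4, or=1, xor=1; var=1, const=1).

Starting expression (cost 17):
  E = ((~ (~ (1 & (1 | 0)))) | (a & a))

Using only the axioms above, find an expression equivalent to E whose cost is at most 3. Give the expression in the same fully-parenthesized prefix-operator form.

1. [and_idem →] (a & a)  →  a;  E = ((~ (~ (1 & (1 | 0)))) | a)
2. [not_not →] (~ (~ (1 & (1 | 0))))  →  (1 & (1 | 0));  E = ((1 & (1 | 0)) | a)
3. [absorb_and →] (1 & (1 | 0))  →  1;  cost 3 ≤ 3, done

(1 | a)   [cost 3]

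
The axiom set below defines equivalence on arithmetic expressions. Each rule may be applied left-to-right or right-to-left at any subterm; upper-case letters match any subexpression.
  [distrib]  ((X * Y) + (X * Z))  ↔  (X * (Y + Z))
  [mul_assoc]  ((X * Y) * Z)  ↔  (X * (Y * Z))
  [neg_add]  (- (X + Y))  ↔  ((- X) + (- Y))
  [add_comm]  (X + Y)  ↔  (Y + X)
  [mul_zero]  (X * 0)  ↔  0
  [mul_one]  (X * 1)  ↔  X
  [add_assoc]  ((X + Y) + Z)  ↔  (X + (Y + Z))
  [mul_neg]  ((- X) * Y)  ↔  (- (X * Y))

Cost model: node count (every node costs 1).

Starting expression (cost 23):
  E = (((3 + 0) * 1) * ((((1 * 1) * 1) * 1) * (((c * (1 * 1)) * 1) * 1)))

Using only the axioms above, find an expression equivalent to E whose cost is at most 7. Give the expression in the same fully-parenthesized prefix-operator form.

((0 + 3) * (1 * c))   [cost 7]

step 1: mul_one (→) rewrites (1 * 1) into 1, now (((3 + 0) * 1) * ((((1 * 1) * 1) * 1) * (((c * 1) * 1) * 1)))
step 2: mul_one (→) rewrites (c * 1) into c, now (((3 + 0) * 1) * ((((1 * 1) * 1) * 1) * ((c * 1) * 1)))
step 3: mul_one (→) rewrites (((1 * 1) * 1) * 1) into ((1 * 1) * 1), now (((3 + 0) * 1) * (((1 * 1) * 1) * ((c * 1) * 1)))
step 4: mul_one (→) rewrites ((1 * 1) * 1) into (1 * 1), now (((3 + 0) * 1) * ((1 * 1) * ((c * 1) * 1)))
step 5: mul_one (→) rewrites (1 * 1) into 1, now (((3 + 0) * 1) * (1 * ((c * 1) * 1)))
step 6: mul_one (→) rewrites ((c * 1) * 1) into (c * 1), now (((3 + 0) * 1) * (1 * (c * 1)))
step 7: add_comm (→) rewrites (3 + 0) into (0 + 3), now (((0 + 3) * 1) * (1 * (c * 1)))
step 8: mul_one (→) rewrites ((0 + 3) * 1) into (0 + 3), now ((0 + 3) * (1 * (c * 1)))
step 9: mul_one (→) rewrites (c * 1) into c, reaching cost 7 (bound 7)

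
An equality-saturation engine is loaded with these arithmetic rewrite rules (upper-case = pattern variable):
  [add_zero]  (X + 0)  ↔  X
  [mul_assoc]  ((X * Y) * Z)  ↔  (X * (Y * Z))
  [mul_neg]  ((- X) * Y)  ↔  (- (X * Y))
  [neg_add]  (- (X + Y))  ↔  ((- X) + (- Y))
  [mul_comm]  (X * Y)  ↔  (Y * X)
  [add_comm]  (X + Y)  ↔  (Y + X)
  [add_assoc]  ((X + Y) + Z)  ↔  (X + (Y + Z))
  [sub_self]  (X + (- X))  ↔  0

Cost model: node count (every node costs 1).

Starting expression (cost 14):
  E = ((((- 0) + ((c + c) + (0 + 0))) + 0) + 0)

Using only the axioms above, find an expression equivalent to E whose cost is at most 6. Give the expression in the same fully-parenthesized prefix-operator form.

((c + c) + (- 0))   [cost 6]

step 1: add_zero (→) rewrites (((- 0) + ((c + c) + (0 + 0))) + 0) into ((- 0) + ((c + c) + (0 + 0))), now (((- 0) + ((c + c) + (0 + 0))) + 0)
step 2: add_zero (→) rewrites (0 + 0) into 0, now (((- 0) + ((c + c) + 0)) + 0)
step 3: add_assoc (→) rewrites (((- 0) + ((c + c) + 0)) + 0) into ((- 0) + (((c + c) + 0) + 0))
step 4: add_zero (→) rewrites ((c + c) + 0) into (c + c), now ((- 0) + ((c + c) + 0))
step 5: add_comm (→) rewrites ((- 0) + ((c + c) + 0)) into (((c + c) + 0) + (- 0))
step 6: add_zero (→) rewrites ((c + c) + 0) into (c + c), reaching cost 6 (bound 6)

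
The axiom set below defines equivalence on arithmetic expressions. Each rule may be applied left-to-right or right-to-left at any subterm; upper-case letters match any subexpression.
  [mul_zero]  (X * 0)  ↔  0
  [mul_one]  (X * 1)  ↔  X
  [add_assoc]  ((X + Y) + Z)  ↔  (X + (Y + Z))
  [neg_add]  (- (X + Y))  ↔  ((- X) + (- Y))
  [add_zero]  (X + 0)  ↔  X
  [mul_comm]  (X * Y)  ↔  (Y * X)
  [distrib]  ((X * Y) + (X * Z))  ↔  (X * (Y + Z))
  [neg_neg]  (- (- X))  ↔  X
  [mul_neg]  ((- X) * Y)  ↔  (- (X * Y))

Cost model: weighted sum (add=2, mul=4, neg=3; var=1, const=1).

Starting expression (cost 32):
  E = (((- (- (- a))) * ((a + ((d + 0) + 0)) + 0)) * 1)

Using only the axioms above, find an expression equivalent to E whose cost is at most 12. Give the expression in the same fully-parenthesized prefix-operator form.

step 1: mul_one (→) rewrites (((- (- (- a))) * ((a + ((d + 0) + 0)) + 0)) * 1) into ((- (- (- a))) * ((a + ((d + 0) + 0)) + 0))
step 2: neg_neg (→) rewrites (- (- a)) into a, now ((- a) * ((a + ((d + 0) + 0)) + 0))
step 3: add_zero (→) rewrites (d + 0) into d, now ((- a) * ((a + (d + 0)) + 0))
step 4: add_zero (→) rewrites (d + 0) into d, now ((- a) * ((a + d) + 0))
step 5: add_zero (→) rewrites ((a + d) + 0) into (a + d), reaching cost 12 (bound 12)

((- a) * (a + d))   [cost 12]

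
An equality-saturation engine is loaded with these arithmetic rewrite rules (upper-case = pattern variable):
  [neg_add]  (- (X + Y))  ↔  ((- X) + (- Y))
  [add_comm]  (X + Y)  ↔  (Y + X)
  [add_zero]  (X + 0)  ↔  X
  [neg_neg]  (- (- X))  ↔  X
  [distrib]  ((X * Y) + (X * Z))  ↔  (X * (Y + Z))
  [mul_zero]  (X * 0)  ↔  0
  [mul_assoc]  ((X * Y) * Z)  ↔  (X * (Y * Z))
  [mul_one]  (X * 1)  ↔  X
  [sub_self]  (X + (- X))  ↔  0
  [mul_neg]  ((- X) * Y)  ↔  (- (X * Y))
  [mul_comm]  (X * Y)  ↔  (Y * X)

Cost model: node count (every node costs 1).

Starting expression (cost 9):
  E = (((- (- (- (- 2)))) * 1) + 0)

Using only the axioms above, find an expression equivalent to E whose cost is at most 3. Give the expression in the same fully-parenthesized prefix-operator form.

(2 + 0)   [cost 3]

step 1: neg_neg (→) rewrites (- (- (- 2))) into (- 2), now (((- (- 2)) * 1) + 0)
step 2: mul_one (→) rewrites ((- (- 2)) * 1) into (- (- 2)), now ((- (- 2)) + 0)
step 3: neg_neg (→) rewrites (- (- 2)) into 2, reaching cost 3 (bound 3)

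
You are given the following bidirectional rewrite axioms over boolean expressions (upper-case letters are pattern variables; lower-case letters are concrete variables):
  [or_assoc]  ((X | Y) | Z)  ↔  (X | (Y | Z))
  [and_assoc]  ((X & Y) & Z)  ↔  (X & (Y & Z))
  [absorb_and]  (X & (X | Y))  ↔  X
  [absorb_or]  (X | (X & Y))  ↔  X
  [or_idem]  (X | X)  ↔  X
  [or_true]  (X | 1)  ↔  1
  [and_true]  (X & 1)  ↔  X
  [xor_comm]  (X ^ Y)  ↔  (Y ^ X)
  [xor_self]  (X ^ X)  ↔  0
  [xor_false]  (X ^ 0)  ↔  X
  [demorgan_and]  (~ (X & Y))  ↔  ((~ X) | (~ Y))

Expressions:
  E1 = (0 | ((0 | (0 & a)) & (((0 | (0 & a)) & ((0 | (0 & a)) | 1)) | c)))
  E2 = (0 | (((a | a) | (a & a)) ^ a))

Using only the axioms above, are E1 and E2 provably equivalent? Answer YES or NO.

1. [absorb_and →] ((0 | (0 & a)) & ((0 | (0 & a)) | 1))  →  (0 | (0 & a));  E1 = (0 | ((0 | (0 & a)) & ((0 | (0 & a)) | c)))
2. [absorb_and →] ((0 | (0 & a)) & ((0 | (0 & a)) | c))  →  (0 | (0 & a));  E1 = (0 | (0 | (0 & a)))
3. [absorb_or →] (0 | (0 & a))  →  0;  E1 = (0 | 0)
4. [xor_self ←] 0  →  (a ^ a);  E1 = (0 | (a ^ a))
5. [absorb_or ←] a  →  (a | (a & a));  E1 = (0 | ((a | (a & a)) ^ a))
6. [or_idem ←] a  →  (a | a);  this is E2

YES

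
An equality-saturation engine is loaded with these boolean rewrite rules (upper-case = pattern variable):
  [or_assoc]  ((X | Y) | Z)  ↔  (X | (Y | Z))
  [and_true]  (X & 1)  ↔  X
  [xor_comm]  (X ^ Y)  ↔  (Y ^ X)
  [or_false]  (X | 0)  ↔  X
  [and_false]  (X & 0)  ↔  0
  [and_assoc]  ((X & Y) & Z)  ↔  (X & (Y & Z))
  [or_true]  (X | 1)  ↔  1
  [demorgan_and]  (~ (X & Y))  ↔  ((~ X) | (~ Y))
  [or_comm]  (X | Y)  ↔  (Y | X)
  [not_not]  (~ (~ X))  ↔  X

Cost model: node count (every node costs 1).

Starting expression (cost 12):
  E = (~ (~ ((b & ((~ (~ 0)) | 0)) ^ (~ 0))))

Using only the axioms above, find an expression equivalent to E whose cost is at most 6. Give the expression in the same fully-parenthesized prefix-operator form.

step 1: or_false (→) rewrites ((~ (~ 0)) | 0) into (~ (~ 0)), now (~ (~ ((b & (~ (~ 0))) ^ (~ 0))))
step 2: not_not (→) rewrites (~ (~ 0)) into 0, now (~ (~ ((b & 0) ^ (~ 0))))
step 3: not_not (→) rewrites (~ (~ ((b & 0) ^ (~ 0)))) into ((b & 0) ^ (~ 0)), reaching cost 6 (bound 6)

((b & 0) ^ (~ 0))   [cost 6]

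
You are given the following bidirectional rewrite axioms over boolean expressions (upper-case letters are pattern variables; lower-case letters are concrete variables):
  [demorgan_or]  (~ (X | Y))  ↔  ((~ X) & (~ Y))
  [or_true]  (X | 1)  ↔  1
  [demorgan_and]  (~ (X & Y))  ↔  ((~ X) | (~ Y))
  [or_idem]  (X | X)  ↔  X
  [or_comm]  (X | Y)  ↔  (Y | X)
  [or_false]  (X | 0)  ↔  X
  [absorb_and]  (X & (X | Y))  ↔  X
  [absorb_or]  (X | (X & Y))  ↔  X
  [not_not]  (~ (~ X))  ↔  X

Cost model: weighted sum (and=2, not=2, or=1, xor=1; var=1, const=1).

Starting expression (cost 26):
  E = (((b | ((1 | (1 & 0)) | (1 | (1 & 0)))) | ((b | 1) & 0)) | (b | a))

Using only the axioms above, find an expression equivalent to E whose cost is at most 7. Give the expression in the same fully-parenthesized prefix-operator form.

((b | 1) | (b | a))   [cost 7]

1. [or_idem →] ((1 | (1 & 0)) | (1 | (1 & 0)))  →  (1 | (1 & 0));  E = (((b | (1 | (1 & 0))) | ((b | 1) & 0)) | (b | a))
2. [absorb_or →] (1 | (1 & 0))  →  1;  E = (((b | 1) | ((b | 1) & 0)) | (b | a))
3. [absorb_or →] ((b | 1) | ((b | 1) & 0))  →  (b | 1);  cost 7 ≤ 7, done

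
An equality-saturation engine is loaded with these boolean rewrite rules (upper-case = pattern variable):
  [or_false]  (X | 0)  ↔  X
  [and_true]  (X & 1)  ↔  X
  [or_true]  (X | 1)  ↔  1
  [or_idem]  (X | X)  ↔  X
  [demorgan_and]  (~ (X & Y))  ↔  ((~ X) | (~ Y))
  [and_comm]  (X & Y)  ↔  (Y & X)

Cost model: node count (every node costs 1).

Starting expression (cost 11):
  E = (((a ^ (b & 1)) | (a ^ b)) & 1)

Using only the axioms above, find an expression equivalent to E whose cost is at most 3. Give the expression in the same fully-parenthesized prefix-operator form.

(1) (b & 1)  =[and_true →]=  b    ⊢ (((a ^ b) | (a ^ b)) & 1)
(2) (((a ^ b) | (a ^ b)) & 1)  =[and_true →]=  ((a ^ b) | (a ^ b))
(3) ((a ^ b) | (a ^ b))  =[or_idem →]=  (a ^ b)    ⊢ cost 3, within 3

(a ^ b)   [cost 3]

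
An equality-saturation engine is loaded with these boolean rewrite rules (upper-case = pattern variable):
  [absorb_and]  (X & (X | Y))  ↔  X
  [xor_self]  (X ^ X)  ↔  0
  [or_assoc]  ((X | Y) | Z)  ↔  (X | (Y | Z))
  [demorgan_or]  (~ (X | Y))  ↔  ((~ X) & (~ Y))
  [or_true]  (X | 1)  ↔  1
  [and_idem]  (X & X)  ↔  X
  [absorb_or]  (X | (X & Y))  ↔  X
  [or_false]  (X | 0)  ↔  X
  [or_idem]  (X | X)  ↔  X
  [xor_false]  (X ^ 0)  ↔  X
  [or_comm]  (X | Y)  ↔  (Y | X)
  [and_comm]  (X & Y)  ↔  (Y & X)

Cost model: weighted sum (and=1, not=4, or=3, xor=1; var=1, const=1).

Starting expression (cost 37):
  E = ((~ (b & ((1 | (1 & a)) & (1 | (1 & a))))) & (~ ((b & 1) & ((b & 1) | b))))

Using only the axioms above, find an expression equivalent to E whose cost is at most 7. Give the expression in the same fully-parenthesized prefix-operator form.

(1) ((1 | (1 & a)) & (1 | (1 & a)))  =[and_idem →]=  (1 | (1 & a))    ⊢ ((~ (b & (1 | (1 & a)))) & (~ ((b & 1) & ((b & 1) | b))))
(2) ((b & 1) & ((b & 1) | b))  =[absorb_and →]=  (b & 1)    ⊢ ((~ (b & (1 | (1 & a)))) & (~ (b & 1)))
(3) (1 | (1 & a))  =[absorb_or →]=  1    ⊢ ((~ (b & 1)) & (~ (b & 1)))
(4) ((~ (b & 1)) & (~ (b & 1)))  =[and_idem →]=  (~ (b & 1))    ⊢ cost 7, within 7

(~ (b & 1))   [cost 7]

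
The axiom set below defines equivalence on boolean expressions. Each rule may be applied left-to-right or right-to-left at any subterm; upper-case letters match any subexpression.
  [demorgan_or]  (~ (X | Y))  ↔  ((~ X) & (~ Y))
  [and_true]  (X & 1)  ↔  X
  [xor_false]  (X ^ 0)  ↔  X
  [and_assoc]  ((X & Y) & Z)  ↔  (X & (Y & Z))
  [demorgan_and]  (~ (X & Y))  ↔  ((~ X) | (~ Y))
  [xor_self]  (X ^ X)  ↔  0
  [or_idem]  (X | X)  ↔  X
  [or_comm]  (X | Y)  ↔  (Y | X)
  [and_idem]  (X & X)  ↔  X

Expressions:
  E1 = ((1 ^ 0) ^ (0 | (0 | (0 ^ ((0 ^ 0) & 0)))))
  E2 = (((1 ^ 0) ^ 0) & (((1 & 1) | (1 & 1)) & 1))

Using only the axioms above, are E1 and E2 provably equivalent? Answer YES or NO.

YES

(1) (0 ^ 0)  =[xor_false →]=  0    ⊢ ((1 ^ 0) ^ (0 | (0 | (0 ^ (0 & 0)))))
(2) (0 & 0)  =[and_idem →]=  0    ⊢ ((1 ^ 0) ^ (0 | (0 | (0 ^ 0))))
(3) (1 ^ 0)  =[xor_false →]=  1    ⊢ (1 ^ (0 | (0 | (0 ^ 0))))
(4) (0 ^ 0)  =[xor_false →]=  0    ⊢ (1 ^ (0 | (0 | 0)))
(5) (0 | 0)  =[or_idem →]=  0    ⊢ (1 ^ (0 | 0))
(6) (0 | 0)  =[or_idem →]=  0    ⊢ (1 ^ 0)
(7) (1 ^ 0)  =[and_true ←]=  ((1 ^ 0) & 1)
(8) 1  =[and_true ←]=  (1 & 1)    ⊢ ((1 ^ 0) & (1 & 1))
(9) 1  =[xor_false ←]=  (1 ^ 0)    ⊢ (((1 ^ 0) ^ 0) & (1 & 1))
(10) (1 & 1)  =[or_idem ←]=  ((1 & 1) | (1 & 1))    ⊢ (((1 ^ 0) ^ 0) & ((1 & 1) | (1 & 1)))
(11) ((1 & 1) | (1 & 1))  =[and_true ←]=  (((1 & 1) | (1 & 1)) & 1)    ⊢ E2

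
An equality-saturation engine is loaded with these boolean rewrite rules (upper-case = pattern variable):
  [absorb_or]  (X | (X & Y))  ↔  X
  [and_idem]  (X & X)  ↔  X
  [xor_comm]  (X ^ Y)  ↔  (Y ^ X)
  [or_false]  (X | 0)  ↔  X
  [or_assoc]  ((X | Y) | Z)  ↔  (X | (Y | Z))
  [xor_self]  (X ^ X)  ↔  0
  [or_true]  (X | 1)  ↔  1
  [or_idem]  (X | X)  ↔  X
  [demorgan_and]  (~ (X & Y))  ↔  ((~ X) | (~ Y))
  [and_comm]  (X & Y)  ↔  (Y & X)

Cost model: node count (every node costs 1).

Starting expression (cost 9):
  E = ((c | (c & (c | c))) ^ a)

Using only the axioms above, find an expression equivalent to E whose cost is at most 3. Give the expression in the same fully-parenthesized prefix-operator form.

(1) (c | c)  =[or_idem →]=  c    ⊢ ((c | (c & c)) ^ a)
(2) ((c | (c & c)) ^ a)  =[xor_comm →]=  (a ^ (c | (c & c)))
(3) (c | (c & c))  =[absorb_or →]=  c    ⊢ cost 3, within 3

(a ^ c)   [cost 3]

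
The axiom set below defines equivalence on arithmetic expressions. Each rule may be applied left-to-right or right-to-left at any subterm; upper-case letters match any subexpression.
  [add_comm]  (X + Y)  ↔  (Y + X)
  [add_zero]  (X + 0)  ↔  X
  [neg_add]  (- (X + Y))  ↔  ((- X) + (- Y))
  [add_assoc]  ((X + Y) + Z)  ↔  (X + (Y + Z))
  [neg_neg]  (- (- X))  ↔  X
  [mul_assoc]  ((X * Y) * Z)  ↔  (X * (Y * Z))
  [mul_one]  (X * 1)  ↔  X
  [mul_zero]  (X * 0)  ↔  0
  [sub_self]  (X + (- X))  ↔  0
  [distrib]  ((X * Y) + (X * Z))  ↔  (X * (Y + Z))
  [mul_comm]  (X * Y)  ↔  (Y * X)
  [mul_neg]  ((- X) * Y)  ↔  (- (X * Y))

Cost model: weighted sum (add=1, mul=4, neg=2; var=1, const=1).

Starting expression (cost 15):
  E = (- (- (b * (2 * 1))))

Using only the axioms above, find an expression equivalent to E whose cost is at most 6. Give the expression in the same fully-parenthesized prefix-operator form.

(1) (2 * 1)  =[mul_one →]=  2    ⊢ (- (- (b * 2)))
(2) (b * 2)  =[mul_comm →]=  (2 * b)    ⊢ (- (- (2 * b)))
(3) (- (- (2 * b)))  =[neg_neg →]=  (2 * b)    ⊢ cost 6, within 6

(2 * b)   [cost 6]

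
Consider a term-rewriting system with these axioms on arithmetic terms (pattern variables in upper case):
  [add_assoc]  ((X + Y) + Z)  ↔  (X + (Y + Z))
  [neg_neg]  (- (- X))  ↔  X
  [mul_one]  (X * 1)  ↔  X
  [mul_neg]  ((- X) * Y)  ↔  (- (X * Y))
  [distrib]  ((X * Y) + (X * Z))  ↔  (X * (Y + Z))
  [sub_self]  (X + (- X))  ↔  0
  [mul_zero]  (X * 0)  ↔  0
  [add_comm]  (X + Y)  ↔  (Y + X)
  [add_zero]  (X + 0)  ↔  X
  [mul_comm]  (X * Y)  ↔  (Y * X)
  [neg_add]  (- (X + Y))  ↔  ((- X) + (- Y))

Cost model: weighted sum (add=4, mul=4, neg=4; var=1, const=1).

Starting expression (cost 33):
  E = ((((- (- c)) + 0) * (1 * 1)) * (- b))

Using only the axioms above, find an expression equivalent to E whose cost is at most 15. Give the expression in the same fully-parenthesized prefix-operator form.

1. [neg_neg →] (- (- c))  →  c;  E = (((c + 0) * (1 * 1)) * (- b))
2. [mul_one →] (1 * 1)  →  1;  E = (((c + 0) * 1) * (- b))
3. [add_zero →] (c + 0)  →  c;  cost 15 ≤ 15, done

((c * 1) * (- b))   [cost 15]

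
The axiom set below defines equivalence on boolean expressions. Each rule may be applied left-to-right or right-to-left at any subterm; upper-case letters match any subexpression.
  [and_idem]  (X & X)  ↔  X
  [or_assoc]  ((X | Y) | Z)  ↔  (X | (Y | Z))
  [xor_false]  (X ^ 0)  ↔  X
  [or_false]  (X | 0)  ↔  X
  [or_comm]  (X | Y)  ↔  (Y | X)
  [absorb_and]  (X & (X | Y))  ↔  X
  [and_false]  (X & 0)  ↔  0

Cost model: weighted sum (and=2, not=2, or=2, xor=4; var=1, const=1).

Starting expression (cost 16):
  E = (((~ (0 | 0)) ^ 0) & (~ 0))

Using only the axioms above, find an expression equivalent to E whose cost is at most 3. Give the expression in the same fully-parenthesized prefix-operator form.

(~ 0)   [cost 3]

(1) ((~ (0 | 0)) ^ 0)  =[xor_false →]=  (~ (0 | 0))    ⊢ ((~ (0 | 0)) & (~ 0))
(2) (0 | 0)  =[or_false →]=  0    ⊢ ((~ 0) & (~ 0))
(3) ((~ 0) & (~ 0))  =[and_idem →]=  (~ 0)    ⊢ cost 3, within 3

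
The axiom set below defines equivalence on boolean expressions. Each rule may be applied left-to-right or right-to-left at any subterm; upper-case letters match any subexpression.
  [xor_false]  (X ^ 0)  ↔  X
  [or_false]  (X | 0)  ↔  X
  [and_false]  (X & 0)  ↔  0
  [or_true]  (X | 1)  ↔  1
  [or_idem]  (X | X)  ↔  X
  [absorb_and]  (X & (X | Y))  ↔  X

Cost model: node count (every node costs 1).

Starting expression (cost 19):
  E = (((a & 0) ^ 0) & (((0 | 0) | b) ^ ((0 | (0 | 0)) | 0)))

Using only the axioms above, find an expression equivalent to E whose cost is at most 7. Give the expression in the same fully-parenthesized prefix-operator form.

1. [or_false →] (0 | 0)  →  0;  E = (((a & 0) ^ 0) & (((0 | 0) | b) ^ ((0 | 0) | 0)))
2. [and_false →] (a & 0)  →  0;  E = ((0 ^ 0) & (((0 | 0) | b) ^ ((0 | 0) | 0)))
3. [or_false →] (0 | 0)  →  0;  E = ((0 ^ 0) & (((0 | 0) | b) ^ (0 | 0)))
4. [or_idem →] (0 | 0)  →  0;  E = ((0 ^ 0) & (((0 | 0) | b) ^ 0))
5. [xor_false →] (((0 | 0) | b) ^ 0)  →  ((0 | 0) | b);  E = ((0 ^ 0) & ((0 | 0) | b))
6. [or_false →] (0 | 0)  →  0;  cost 7 ≤ 7, done

((0 ^ 0) & (0 | b))   [cost 7]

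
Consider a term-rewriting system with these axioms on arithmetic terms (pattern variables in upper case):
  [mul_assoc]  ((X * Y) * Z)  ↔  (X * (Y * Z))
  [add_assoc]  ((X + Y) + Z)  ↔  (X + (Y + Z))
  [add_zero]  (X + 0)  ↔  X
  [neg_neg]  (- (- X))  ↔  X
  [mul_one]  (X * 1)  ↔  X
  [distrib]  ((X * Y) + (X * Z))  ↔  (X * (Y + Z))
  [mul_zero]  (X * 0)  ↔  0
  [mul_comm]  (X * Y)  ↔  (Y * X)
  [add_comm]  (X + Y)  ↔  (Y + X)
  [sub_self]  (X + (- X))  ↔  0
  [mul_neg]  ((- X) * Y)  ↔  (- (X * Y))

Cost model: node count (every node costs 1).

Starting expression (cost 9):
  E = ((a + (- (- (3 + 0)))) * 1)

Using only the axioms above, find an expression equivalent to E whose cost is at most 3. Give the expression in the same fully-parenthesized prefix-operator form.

(a + 3)   [cost 3]

(1) (3 + 0)  =[add_zero →]=  3    ⊢ ((a + (- (- 3))) * 1)
(2) ((a + (- (- 3))) * 1)  =[mul_one →]=  (a + (- (- 3)))
(3) (- (- 3))  =[neg_neg →]=  3    ⊢ cost 3, within 3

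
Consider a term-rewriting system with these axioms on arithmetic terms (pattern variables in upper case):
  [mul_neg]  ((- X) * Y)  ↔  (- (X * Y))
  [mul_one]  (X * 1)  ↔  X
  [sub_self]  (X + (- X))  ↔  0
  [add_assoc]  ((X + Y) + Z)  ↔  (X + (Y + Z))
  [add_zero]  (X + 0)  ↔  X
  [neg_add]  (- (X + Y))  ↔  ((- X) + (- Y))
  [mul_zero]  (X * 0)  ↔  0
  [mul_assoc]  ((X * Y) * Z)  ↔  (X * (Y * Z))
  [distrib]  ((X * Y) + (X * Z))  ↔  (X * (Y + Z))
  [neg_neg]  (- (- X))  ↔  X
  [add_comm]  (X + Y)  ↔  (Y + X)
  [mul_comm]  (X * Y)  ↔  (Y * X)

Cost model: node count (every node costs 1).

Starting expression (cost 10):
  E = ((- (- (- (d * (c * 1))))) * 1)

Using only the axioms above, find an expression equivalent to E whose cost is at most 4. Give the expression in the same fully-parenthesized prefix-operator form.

(- (d * c))   [cost 4]

step 1: neg_neg (→) rewrites (- (- (d * (c * 1)))) into (d * (c * 1)), now ((- (d * (c * 1))) * 1)
step 2: mul_one (→) rewrites (c * 1) into c, now ((- (d * c)) * 1)
step 3: mul_one (→) rewrites ((- (d * c)) * 1) into (- (d * c)), reaching cost 4 (bound 4)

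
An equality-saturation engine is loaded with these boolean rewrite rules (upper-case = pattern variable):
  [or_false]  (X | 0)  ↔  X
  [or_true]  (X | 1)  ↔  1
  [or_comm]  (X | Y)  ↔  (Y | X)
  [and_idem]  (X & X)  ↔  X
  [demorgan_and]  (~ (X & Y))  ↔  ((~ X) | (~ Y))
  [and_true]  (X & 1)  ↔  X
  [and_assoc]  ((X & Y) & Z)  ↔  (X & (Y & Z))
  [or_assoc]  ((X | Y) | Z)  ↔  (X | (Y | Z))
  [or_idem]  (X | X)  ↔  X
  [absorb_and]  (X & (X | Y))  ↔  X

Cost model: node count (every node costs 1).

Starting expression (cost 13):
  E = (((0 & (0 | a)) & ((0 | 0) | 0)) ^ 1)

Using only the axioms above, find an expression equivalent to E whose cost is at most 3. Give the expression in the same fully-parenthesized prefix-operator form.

(0 ^ 1)   [cost 3]

(1) (0 | 0)  =[or_false →]=  0    ⊢ (((0 & (0 | a)) & (0 | 0)) ^ 1)
(2) (0 & (0 | a))  =[absorb_and →]=  0    ⊢ ((0 & (0 | 0)) ^ 1)
(3) (0 & (0 | 0))  =[absorb_and →]=  0    ⊢ cost 3, within 3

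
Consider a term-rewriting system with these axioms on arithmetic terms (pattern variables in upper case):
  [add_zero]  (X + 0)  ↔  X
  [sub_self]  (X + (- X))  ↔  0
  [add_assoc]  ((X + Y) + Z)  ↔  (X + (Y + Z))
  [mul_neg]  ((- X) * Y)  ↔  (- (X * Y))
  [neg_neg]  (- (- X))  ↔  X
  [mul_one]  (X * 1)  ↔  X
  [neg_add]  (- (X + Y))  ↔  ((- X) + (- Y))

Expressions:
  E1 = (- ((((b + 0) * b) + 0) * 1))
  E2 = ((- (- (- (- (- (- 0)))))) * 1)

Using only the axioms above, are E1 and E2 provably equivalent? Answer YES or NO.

All listed rules preserve value, hence provable equivalence implies equal values everywhere; look for a separating assignment.
b=1 gives E1 ↦ -1, E2 ↦ 0; values differ ⇒ not provably equivalent.

NO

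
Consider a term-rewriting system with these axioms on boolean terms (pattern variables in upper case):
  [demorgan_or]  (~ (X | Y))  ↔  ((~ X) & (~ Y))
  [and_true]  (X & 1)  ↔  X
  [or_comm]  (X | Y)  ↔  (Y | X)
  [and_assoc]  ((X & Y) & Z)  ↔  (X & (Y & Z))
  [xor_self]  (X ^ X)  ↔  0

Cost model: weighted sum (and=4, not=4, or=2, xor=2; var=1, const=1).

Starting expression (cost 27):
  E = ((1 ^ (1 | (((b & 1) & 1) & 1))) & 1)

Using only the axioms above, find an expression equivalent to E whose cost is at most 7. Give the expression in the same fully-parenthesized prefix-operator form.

1. [and_true →] (b & 1)  →  b;  E = ((1 ^ (1 | ((b & 1) & 1))) & 1)
2. [and_true →] ((b & 1) & 1)  →  (b & 1);  E = ((1 ^ (1 | (b & 1))) & 1)
3. [and_true →] (b & 1)  →  b;  E = ((1 ^ (1 | b)) & 1)
4. [and_true →] ((1 ^ (1 | b)) & 1)  →  (1 ^ (1 | b));  cost 7 ≤ 7, done

(1 ^ (1 | b))   [cost 7]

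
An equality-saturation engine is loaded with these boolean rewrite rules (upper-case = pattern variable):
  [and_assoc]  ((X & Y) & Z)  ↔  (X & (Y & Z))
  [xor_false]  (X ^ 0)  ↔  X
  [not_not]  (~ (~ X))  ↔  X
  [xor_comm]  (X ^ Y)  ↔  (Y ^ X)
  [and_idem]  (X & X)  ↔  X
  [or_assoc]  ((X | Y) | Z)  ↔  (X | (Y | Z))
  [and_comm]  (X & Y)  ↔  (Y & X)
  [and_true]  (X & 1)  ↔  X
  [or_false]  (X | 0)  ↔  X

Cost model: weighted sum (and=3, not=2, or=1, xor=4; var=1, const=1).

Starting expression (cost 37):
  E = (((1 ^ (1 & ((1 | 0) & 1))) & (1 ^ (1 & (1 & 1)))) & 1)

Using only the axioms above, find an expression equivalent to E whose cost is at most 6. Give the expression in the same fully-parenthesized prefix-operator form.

(1) (1 | 0)  =[or_false →]=  1    ⊢ (((1 ^ (1 & (1 & 1))) & (1 ^ (1 & (1 & 1)))) & 1)
(2) (((1 ^ (1 & (1 & 1))) & (1 ^ (1 & (1 & 1)))) & 1)  =[and_true →]=  ((1 ^ (1 & (1 & 1))) & (1 ^ (1 & (1 & 1))))
(3) ((1 ^ (1 & (1 & 1))) & (1 ^ (1 & (1 & 1))))  =[and_idem →]=  (1 ^ (1 & (1 & 1)))
(4) (1 & 1)  =[and_true →]=  1    ⊢ (1 ^ (1 & 1))
(5) (1 & 1)  =[and_idem →]=  1    ⊢ cost 6, within 6

(1 ^ 1)   [cost 6]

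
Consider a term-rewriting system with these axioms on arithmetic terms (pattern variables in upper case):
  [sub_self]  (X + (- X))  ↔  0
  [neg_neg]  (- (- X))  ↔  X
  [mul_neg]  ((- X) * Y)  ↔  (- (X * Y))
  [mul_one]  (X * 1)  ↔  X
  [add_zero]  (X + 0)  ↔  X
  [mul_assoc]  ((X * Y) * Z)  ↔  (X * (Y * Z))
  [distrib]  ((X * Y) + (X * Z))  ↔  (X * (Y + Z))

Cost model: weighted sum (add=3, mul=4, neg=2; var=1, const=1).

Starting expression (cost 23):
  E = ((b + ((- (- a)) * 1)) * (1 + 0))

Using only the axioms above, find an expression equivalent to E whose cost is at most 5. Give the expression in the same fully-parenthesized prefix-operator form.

(b + a)   [cost 5]

(1) (- (- a))  =[neg_neg →]=  a    ⊢ ((b + (a * 1)) * (1 + 0))
(2) (1 + 0)  =[add_zero →]=  1    ⊢ ((b + (a * 1)) * 1)
(3) ((b + (a * 1)) * 1)  =[mul_one →]=  (b + (a * 1))
(4) (a * 1)  =[mul_one →]=  a    ⊢ cost 5, within 5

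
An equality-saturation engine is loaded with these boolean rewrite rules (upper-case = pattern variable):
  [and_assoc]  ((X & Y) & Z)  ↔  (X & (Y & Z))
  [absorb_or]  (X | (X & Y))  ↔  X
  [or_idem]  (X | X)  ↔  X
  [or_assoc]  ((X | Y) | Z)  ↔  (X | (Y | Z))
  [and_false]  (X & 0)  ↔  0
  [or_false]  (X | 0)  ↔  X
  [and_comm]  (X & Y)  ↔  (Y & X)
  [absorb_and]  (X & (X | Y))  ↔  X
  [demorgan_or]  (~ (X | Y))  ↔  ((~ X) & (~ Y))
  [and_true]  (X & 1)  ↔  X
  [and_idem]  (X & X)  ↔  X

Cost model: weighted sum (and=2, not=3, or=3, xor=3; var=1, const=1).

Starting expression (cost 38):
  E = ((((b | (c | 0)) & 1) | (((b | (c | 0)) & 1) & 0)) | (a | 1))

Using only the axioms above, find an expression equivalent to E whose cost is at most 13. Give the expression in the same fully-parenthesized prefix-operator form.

((b | c) | (a | 1))   [cost 13]

step 1: absorb_or (→) rewrites (((b | (c | 0)) & 1) | (((b | (c | 0)) & 1) & 0)) into ((b | (c | 0)) & 1), now (((b | (c | 0)) & 1) | (a | 1))
step 2: or_false (→) rewrites (c | 0) into c, now (((b | c) & 1) | (a | 1))
step 3: and_true (→) rewrites ((b | c) & 1) into (b | c), reaching cost 13 (bound 13)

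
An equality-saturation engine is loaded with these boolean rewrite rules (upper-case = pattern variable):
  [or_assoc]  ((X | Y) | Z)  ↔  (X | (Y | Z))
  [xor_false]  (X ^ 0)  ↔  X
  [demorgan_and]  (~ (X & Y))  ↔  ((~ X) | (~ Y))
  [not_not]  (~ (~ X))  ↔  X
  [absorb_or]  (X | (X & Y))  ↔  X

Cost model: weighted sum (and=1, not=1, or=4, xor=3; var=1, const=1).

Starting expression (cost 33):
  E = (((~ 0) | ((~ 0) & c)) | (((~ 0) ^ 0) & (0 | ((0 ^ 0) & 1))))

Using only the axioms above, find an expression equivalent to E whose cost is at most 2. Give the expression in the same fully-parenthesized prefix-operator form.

(1) (0 ^ 0)  =[xor_false →]=  0    ⊢ (((~ 0) | ((~ 0) & c)) | (((~ 0) ^ 0) & (0 | (0 & 1))))
(2) ((~ 0) | ((~ 0) & c))  =[absorb_or →]=  (~ 0)    ⊢ ((~ 0) | (((~ 0) ^ 0) & (0 | (0 & 1))))
(3) (0 | (0 & 1))  =[absorb_or →]=  0    ⊢ ((~ 0) | (((~ 0) ^ 0) & 0))
(4) ((~ 0) ^ 0)  =[xor_false →]=  (~ 0)    ⊢ ((~ 0) | ((~ 0) & 0))
(5) ((~ 0) | ((~ 0) & 0))  =[absorb_or →]=  (~ 0)    ⊢ cost 2, within 2

(~ 0)   [cost 2]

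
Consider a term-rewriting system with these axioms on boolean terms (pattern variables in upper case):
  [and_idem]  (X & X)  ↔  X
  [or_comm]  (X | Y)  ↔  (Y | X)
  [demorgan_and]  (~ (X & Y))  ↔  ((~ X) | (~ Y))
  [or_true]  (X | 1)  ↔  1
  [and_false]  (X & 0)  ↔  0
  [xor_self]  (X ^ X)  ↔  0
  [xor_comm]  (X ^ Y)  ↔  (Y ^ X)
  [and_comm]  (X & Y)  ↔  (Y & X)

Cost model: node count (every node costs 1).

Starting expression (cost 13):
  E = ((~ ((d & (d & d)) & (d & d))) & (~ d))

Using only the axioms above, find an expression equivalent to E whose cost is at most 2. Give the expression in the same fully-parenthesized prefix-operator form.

1. [and_idem →] (d & d)  →  d;  E = ((~ ((d & d) & (d & d))) & (~ d))
2. [and_idem →] ((d & d) & (d & d))  →  (d & d);  E = ((~ (d & d)) & (~ d))
3. [and_idem →] (d & d)  →  d;  E = ((~ d) & (~ d))
4. [and_idem →] ((~ d) & (~ d))  →  (~ d);  cost 2 ≤ 2, done

(~ d)   [cost 2]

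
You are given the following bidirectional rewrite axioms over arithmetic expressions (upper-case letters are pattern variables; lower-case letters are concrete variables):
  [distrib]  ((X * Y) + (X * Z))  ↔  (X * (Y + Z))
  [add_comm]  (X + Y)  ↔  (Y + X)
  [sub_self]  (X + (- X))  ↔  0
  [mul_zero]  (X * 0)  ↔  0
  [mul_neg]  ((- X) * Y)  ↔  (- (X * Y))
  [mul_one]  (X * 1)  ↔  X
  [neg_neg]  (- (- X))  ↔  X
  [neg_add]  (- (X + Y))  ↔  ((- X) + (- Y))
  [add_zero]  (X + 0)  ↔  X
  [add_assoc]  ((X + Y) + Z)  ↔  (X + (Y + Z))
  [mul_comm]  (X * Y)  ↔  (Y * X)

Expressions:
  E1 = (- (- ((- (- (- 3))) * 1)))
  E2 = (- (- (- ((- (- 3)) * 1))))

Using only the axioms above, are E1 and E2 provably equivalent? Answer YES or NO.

1. [mul_one →] ((- (- (- 3))) * 1)  →  (- (- (- 3)));  E1 = (- (- (- (- (- 3)))))
2. [mul_one ←] (- (- 3))  →  ((- (- 3)) * 1);  this is E2

YES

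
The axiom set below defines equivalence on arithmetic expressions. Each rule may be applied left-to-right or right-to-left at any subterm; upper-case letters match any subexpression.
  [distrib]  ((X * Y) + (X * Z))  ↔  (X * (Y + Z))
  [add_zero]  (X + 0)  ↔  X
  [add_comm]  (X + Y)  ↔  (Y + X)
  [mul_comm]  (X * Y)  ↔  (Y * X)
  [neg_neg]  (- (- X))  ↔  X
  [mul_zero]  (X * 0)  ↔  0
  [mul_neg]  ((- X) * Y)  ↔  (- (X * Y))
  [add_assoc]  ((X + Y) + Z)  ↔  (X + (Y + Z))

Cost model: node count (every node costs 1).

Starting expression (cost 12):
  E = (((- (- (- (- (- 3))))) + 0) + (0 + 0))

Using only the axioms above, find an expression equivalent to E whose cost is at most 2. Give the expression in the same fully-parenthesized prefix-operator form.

(- 3)   [cost 2]

1. [neg_neg →] (- (- (- (- (- 3)))))  →  (- (- (- 3)));  E = (((- (- (- 3))) + 0) + (0 + 0))
2. [neg_neg →] (- (- 3))  →  3;  E = (((- 3) + 0) + (0 + 0))
3. [add_zero →] (0 + 0)  →  0;  E = (((- 3) + 0) + 0)
4. [add_zero →] (((- 3) + 0) + 0)  →  ((- 3) + 0)
5. [add_zero →] ((- 3) + 0)  →  (- 3);  cost 2 ≤ 2, done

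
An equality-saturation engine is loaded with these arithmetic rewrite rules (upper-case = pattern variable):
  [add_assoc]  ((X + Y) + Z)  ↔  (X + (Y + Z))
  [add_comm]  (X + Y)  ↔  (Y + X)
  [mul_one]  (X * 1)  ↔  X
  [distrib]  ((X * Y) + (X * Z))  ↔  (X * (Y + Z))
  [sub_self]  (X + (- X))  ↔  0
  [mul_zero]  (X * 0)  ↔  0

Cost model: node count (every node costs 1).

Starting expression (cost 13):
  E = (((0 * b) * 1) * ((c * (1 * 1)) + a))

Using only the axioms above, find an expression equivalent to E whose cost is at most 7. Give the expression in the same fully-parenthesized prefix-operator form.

((0 * b) * (c + a))   [cost 7]

(1) ((0 * b) * 1)  =[mul_one →]=  (0 * b)    ⊢ ((0 * b) * ((c * (1 * 1)) + a))
(2) (1 * 1)  =[mul_one →]=  1    ⊢ ((0 * b) * ((c * 1) + a))
(3) (c * 1)  =[mul_one →]=  c    ⊢ cost 7, within 7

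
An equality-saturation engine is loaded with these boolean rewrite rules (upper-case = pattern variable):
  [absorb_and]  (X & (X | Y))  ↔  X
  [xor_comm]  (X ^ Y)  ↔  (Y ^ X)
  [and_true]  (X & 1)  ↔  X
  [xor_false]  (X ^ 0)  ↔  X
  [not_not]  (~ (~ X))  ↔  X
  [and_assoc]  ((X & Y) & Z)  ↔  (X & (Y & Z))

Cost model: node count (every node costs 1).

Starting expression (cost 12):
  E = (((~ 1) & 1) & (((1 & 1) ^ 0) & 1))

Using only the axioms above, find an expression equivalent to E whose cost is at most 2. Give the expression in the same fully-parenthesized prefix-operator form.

(1) ((1 & 1) ^ 0)  =[xor_false →]=  (1 & 1)    ⊢ (((~ 1) & 1) & ((1 & 1) & 1))
(2) ((1 & 1) & 1)  =[and_true →]=  (1 & 1)    ⊢ (((~ 1) & 1) & (1 & 1))
(3) (1 & 1)  =[and_true →]=  1    ⊢ (((~ 1) & 1) & 1)
(4) ((~ 1) & 1)  =[and_true →]=  (~ 1)    ⊢ ((~ 1) & 1)
(5) ((~ 1) & 1)  =[and_true →]=  (~ 1)    ⊢ cost 2, within 2

(~ 1)   [cost 2]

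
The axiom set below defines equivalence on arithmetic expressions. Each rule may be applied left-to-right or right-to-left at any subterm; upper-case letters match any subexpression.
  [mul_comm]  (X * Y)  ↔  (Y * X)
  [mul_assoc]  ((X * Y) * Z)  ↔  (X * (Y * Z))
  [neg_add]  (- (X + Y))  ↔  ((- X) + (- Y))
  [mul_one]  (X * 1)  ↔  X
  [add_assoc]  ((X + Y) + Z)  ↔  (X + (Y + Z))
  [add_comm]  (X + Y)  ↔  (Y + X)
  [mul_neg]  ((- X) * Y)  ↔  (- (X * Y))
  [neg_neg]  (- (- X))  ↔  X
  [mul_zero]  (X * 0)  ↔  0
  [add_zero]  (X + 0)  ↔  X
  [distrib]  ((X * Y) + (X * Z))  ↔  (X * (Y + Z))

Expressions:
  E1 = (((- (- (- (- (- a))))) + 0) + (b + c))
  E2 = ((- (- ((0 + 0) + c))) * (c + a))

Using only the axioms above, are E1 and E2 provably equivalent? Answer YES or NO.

All listed rules preserve value, hence provable equivalence implies equal values everywhere; look for a separating assignment.
a=0, b=1, c=0 gives E1 ↦ 1, E2 ↦ 0; values differ ⇒ not provably equivalent.

NO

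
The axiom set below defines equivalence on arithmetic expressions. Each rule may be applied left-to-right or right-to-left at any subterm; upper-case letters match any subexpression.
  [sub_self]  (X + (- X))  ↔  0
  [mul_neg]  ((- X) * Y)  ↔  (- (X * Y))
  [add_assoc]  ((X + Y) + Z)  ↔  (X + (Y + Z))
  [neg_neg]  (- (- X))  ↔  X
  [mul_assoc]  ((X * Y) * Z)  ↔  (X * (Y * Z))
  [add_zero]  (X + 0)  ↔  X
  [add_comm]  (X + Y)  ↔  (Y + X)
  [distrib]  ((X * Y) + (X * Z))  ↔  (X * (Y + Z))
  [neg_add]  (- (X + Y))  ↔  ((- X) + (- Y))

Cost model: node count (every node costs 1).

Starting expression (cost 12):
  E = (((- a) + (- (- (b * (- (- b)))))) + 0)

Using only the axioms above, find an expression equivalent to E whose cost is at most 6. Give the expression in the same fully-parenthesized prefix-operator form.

1. [neg_neg →] (- (- b))  →  b;  E = (((- a) + (- (- (b * b)))) + 0)
2. [neg_neg →] (- (- (b * b)))  →  (b * b);  E = (((- a) + (b * b)) + 0)
3. [add_zero →] (((- a) + (b * b)) + 0)  →  ((- a) + (b * b));  cost 6 ≤ 6, done

((- a) + (b * b))   [cost 6]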